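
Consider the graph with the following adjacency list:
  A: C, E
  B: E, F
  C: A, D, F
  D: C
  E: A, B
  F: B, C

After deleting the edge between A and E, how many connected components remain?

1

A and E are still connected via A-C-F-B-E, so the component count stays at 1.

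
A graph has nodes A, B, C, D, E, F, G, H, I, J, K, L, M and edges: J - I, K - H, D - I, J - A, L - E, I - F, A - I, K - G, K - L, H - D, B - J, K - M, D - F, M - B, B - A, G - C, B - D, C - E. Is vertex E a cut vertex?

Deleting E leaves 1 component (was 1) (its neighbors C, L remain connected to each other), so E is not a cut vertex.

No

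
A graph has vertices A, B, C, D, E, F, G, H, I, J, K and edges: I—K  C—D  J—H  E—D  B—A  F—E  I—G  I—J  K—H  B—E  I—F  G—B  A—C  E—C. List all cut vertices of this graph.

Removing I increases the component count from 1 to 2, so I is a cut vertex.
By contrast removing B leaves 1 component; it is not a cut vertex. No other vertex is a cut vertex either.

I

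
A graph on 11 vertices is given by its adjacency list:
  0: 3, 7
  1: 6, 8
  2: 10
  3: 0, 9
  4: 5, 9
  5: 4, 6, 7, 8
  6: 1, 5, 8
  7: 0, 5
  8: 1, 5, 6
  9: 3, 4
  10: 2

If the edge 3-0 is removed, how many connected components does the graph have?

2

3 and 0 are still connected via 3-9-4-5-7-0, so the component count stays at 2.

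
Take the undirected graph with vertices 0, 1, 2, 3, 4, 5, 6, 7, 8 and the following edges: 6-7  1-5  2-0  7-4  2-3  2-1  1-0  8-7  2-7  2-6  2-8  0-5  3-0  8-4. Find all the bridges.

The edges on the cycle 2-3-0-2 are not bridges since each lies on that cycle.
Every edge lies on some cycle, so there are no bridges.

none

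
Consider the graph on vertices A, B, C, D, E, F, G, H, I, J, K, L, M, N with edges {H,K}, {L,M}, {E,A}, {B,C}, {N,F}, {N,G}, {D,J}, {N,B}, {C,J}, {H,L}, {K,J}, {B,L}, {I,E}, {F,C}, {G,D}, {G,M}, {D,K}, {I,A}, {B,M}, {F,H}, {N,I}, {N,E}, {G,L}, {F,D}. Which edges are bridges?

none

The edges on the cycle F-H-K-D-F are not bridges since each lies on that cycle.
Every edge lies on some cycle, so there are no bridges.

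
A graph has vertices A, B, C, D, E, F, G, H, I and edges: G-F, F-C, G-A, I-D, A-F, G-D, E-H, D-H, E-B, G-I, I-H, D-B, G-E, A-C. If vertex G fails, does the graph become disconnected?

Yes

Deleting G raises the number of components from 1 to 2, so G is a cut vertex.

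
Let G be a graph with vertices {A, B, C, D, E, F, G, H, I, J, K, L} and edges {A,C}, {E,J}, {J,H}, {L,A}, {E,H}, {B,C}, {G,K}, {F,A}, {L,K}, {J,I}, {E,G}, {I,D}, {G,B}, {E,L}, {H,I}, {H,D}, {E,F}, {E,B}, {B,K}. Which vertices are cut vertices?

E

Removing E increases the component count from 1 to 2, so E is a cut vertex.
By contrast removing C leaves 1 component; it is not a cut vertex. No other vertex is a cut vertex either.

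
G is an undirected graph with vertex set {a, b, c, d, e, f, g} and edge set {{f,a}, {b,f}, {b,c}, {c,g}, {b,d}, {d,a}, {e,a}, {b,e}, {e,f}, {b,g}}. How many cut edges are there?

The edges on the cycle b-c-g-b are not bridges since each lies on that cycle.
Every edge lies on some cycle, so there are no bridges.

0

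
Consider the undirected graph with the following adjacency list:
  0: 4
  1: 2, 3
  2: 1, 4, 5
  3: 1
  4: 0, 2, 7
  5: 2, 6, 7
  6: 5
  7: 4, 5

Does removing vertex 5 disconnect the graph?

Deleting 5 raises the number of components from 1 to 2, so 5 is a cut vertex.

Yes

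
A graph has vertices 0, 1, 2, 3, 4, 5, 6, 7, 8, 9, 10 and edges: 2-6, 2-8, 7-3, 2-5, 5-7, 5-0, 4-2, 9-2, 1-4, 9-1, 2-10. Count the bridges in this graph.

The edges on the cycle 9-1-4-2-9 are not bridges since each lies on that cycle.
But removing 2-5 disconnects 2 from 5; removing 8-2 disconnects 8 from 2; removing 2-6 disconnects 2 from 6; removing 5-7 disconnects 5 from 7 — these are bridges.
In total 7 edges are bridges.

7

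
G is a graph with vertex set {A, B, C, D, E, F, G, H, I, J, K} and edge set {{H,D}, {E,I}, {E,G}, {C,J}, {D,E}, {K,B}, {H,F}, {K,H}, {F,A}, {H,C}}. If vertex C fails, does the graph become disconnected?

Yes

Deleting C raises the number of components from 1 to 2, so C is a cut vertex.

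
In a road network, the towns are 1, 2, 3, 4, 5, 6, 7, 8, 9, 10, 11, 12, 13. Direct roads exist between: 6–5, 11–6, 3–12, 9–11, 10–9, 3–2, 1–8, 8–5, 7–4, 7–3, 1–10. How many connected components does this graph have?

3

13 is isolated — a component by itself.
Starting from 2 we can reach 2, 3, 4, 7, 12. That is one component of size 5.
Starting from 1 we can reach 1, 5, 6, 8, 9, 10, 11. That is one component of size 7.
Total: 3 components.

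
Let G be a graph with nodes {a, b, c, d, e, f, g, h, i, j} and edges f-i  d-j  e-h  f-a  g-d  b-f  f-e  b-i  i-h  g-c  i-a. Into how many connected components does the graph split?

2

Starting from c we can reach c, d, g, j. That is one component of size 4.
Starting from a we can reach a, b, e, f, h, i. That is one component of size 6.
Total: 2 components.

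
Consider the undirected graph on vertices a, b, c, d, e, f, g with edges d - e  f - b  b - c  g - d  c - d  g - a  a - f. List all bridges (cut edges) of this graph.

The edges on the cycle g-a-f-b-c-d-g are not bridges since each lies on that cycle.
But removing d - e disconnects d from e — this is a bridge.

d-e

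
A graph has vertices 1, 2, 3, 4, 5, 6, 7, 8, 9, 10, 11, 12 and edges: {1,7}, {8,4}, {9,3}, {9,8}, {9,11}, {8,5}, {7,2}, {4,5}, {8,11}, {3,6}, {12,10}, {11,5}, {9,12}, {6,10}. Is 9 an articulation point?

Yes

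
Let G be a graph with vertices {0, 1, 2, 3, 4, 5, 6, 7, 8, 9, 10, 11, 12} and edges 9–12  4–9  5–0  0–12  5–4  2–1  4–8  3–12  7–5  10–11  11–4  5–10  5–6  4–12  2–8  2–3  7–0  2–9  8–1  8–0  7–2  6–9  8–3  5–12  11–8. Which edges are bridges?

The edges on the cycle 7-5-10-11-8-0-7 are not bridges since each lies on that cycle.
Every edge lies on some cycle, so there are no bridges.

none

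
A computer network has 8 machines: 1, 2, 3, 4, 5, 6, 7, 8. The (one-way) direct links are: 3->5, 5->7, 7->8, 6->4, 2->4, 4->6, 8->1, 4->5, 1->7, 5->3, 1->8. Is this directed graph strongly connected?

No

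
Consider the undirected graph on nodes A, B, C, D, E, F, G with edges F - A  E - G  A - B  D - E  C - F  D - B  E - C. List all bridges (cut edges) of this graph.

E-G

The edges on the cycle D-E-C-F-A-B-D are not bridges since each lies on that cycle.
But removing E - G disconnects E from G — this is a bridge.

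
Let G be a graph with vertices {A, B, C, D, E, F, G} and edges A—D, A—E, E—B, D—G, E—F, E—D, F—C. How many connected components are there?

1

Starting from A we can reach A, B, C, D, E, F, G. That is one component of size 7.
Total: 1 component.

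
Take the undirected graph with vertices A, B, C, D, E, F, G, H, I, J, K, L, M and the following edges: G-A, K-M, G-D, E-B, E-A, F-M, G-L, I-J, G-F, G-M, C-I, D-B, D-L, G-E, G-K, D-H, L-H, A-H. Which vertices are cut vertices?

Removing G increases the component count from 2 to 3, so G is a cut vertex.
Removing I increases the component count from 2 to 3, so I is a cut vertex.
By contrast removing D leaves 2 components; it is not a cut vertex. No other vertex is a cut vertex either.

G, I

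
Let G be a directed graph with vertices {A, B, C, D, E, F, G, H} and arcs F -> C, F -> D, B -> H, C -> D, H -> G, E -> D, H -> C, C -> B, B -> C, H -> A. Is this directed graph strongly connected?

No

There is no directed path from D to A, so the graph is not strongly connected.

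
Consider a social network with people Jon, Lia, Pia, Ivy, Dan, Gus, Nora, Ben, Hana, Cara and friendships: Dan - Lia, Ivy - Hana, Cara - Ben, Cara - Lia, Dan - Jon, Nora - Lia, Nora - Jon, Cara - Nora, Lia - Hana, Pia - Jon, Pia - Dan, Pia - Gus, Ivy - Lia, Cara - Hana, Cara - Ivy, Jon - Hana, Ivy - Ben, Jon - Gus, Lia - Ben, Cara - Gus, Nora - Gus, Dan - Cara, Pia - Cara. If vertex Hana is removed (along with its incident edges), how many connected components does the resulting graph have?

With Hana gone, the remaining components are: {Ben, Dan, Gus, Ivy, Jon, Lia, Pia, Cara, Nora}.
That is 1 component.

1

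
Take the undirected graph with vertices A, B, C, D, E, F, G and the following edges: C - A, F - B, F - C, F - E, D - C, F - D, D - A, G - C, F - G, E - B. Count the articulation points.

1

Removing F increases the component count from 1 to 2, so F is a cut vertex.
By contrast removing C leaves 1 component; it is not a cut vertex. No other vertex is a cut vertex either.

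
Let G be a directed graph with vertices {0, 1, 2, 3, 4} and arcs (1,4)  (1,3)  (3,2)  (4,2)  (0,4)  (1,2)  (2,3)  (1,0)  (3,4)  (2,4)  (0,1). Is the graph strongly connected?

No

There is no directed path from 2 to 0, so the graph is not strongly connected.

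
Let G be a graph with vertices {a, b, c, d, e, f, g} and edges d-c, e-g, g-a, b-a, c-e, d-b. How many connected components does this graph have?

2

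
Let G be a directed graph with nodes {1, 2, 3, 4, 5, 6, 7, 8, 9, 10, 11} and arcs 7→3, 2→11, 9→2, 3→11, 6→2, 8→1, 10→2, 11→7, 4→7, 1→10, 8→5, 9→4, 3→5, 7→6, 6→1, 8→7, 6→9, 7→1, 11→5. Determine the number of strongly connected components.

3

{1, 2, 3, 4, 6, 7, 9, 10, 11} are all mutually reachable — one SCC of size 9.
{8} is an SCC by itself.
{5} is an SCC by itself.
That gives 3 strongly connected components.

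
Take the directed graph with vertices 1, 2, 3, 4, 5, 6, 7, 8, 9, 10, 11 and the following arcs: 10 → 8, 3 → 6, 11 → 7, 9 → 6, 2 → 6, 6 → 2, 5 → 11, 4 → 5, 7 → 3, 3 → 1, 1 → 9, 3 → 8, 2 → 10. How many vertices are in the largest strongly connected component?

2

{2, 6} are all mutually reachable — one SCC of size 2.
{9} is an SCC by itself.
{5} is an SCC by itself.
{4} is an SCC by itself.
{10} is an SCC by itself.
(and 5 more singleton SCCs)
The largest has 2 vertices.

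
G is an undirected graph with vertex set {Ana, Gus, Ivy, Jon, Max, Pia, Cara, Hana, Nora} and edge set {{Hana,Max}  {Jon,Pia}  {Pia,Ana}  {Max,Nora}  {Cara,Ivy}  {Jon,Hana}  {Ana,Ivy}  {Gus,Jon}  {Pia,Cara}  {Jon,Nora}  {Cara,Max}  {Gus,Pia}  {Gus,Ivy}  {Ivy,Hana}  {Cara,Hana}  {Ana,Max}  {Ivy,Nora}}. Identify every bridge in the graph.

none

The edges on the cycle Gus-Jon-Pia-Gus are not bridges since each lies on that cycle.
Every edge lies on some cycle, so there are no bridges.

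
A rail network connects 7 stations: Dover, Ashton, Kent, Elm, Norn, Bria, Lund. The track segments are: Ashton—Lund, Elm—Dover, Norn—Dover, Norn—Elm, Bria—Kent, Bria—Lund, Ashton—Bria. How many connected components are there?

2

Starting from Elm we can reach Elm, Norn, Dover. That is one component of size 3.
Starting from Bria we can reach Bria, Kent, Lund, Ashton. That is one component of size 4.
Total: 2 components.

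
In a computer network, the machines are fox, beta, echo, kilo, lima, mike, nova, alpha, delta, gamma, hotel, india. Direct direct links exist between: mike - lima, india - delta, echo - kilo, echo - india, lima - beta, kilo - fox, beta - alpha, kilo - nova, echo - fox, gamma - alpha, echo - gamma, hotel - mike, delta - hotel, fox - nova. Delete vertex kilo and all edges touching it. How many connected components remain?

1

With kilo gone, the remaining components are: {fox, beta, echo, lima, mike, nova, alpha, delta, gamma, hotel, india}.
That is 1 component.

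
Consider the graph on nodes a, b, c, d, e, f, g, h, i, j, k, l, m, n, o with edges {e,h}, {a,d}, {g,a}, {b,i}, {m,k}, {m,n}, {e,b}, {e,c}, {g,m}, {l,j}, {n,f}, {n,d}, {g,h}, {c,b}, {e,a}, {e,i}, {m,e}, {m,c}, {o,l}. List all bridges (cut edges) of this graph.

The edges on the cycle g-m-e-a-g are not bridges since each lies on that cycle.
But removing l–j disconnects l from j; removing n–f disconnects n from f; removing o–l disconnects o from l; removing k–m disconnects k from m — these are bridges.

f-n, j-l, k-m, l-o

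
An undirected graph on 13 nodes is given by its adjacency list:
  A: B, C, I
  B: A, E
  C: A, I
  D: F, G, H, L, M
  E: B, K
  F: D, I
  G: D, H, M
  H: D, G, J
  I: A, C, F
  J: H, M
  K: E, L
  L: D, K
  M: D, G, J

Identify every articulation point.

Removing D increases the component count from 1 to 2, so D is a cut vertex.
By contrast removing M leaves 1 component; it is not a cut vertex. No other vertex is a cut vertex either.

D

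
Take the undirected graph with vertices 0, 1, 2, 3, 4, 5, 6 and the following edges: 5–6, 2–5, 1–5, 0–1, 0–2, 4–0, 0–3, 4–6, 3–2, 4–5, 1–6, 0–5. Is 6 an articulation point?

Deleting 6 leaves 1 component (was 1) (its neighbors 1, 4, 5 remain connected to each other), so 6 is not a cut vertex.

No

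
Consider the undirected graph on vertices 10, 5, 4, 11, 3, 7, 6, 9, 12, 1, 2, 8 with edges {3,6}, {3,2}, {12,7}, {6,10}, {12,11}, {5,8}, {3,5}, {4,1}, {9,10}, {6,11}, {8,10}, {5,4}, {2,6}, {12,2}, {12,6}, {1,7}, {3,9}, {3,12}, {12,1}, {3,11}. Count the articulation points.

0

Removing 8, for instance, still leaves 1 component. No single vertex removal increases the component count — the graph has no articulation points.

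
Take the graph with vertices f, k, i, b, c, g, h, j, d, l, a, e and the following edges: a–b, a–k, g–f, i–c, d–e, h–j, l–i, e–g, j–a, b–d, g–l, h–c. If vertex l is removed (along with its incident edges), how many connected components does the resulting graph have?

With l gone, the remaining components are: {a, b, c, d, e, f, g, h, i, j, k}.
That is 1 component.

1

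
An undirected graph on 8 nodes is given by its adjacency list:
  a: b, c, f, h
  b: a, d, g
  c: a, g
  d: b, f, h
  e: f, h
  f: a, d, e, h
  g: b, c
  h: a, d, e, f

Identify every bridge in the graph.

none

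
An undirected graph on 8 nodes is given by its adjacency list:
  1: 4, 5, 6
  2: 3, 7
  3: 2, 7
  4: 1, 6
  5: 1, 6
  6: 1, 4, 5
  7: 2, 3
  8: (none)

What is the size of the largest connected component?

4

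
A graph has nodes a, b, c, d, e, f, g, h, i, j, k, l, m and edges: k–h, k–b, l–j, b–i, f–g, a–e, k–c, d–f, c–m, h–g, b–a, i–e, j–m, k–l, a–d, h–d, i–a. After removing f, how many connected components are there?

1

With f gone, the remaining components are: {a, b, c, d, e, g, h, i, j, k, l, m}.
That is 1 component.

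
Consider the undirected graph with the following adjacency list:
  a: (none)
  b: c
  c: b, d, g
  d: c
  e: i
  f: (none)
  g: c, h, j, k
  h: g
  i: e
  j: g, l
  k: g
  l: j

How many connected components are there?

4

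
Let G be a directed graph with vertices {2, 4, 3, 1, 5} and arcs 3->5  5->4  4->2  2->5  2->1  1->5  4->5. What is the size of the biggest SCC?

4

{1, 2, 4, 5} are all mutually reachable — one SCC of size 4.
{3} is an SCC by itself.
The largest has 4 vertices.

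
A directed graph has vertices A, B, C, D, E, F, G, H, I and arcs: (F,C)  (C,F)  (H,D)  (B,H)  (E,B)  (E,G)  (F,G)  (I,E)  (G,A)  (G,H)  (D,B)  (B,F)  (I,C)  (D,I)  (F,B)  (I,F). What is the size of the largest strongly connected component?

{B, C, D, E, F, G, H, I} are all mutually reachable — one SCC of size 8.
{A} is an SCC by itself.
The largest has 8 vertices.

8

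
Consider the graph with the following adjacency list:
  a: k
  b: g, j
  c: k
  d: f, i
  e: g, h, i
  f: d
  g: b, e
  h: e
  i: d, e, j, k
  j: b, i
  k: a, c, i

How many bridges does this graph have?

The edges on the cycle e-g-b-j-i-e are not bridges since each lies on that cycle.
But removing e-h disconnects e from h; removing i-k disconnects i from k; removing d-f disconnects d from f; removing a-k disconnects a from k — these are bridges.
In total 6 edges are bridges.

6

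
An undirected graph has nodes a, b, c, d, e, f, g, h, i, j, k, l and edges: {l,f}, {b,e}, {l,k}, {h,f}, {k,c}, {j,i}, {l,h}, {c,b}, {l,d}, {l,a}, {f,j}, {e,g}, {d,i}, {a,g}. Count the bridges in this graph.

The edges on the cycle l-h-f-l are not bridges since each lies on that cycle.
Every edge lies on some cycle, so there are no bridges.

0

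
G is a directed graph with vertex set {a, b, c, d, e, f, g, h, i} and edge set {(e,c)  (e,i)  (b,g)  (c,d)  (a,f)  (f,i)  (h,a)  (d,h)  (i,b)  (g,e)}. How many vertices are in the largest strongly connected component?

9

{a, b, c, d, e, f, g, h, i} are all mutually reachable — one SCC of size 9.
The largest has 9 vertices.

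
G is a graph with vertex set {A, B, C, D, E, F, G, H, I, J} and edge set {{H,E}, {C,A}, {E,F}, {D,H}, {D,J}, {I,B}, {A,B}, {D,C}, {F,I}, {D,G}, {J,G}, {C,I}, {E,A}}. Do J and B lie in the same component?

Yes

From J we can reach A, B, C, D, E, F, G, H, I, J, which includes B.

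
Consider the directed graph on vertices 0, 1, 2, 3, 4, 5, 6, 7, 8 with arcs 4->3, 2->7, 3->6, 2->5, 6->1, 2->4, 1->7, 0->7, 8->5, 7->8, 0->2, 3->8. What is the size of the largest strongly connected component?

1

{7} is an SCC by itself.
{1} is an SCC by itself.
{2} is an SCC by itself.
{8} is an SCC by itself.
{3} is an SCC by itself.
(and 4 more singleton SCCs)
The largest has 1 vertex.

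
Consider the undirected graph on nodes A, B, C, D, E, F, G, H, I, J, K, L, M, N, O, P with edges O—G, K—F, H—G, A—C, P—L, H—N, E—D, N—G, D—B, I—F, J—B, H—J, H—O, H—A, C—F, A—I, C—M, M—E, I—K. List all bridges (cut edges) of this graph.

The edges on the cycle I-K-F-I are not bridges since each lies on that cycle.
But removing P—L disconnects P from L — this is a bridge.

L-P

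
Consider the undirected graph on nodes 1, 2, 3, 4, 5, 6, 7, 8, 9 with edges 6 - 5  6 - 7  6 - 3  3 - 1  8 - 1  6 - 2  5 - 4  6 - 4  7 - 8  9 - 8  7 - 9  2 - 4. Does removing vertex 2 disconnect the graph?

Deleting 2 leaves 1 component (was 1) (its neighbors 4, 6 remain connected to each other), so 2 is not a cut vertex.

No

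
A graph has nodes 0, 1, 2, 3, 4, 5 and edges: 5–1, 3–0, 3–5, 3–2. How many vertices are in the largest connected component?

4 is isolated — a component by itself.
Starting from 0 we can reach 0, 1, 2, 3, 5. That is one component of size 5.
The largest has 5 vertices.

5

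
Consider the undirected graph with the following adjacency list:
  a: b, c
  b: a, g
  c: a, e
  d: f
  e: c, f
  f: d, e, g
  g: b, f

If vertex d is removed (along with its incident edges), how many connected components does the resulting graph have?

1

With d gone, the remaining components are: {a, b, c, e, f, g}.
That is 1 component.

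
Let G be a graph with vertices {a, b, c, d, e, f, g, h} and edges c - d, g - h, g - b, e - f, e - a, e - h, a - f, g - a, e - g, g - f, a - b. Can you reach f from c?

No

The component containing c is {c, d}, and f is not in it.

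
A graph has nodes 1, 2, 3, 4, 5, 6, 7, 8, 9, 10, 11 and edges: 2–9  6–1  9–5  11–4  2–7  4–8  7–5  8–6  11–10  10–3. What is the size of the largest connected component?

7

Starting from 2 we can reach 2, 5, 7, 9. That is one component of size 4.
Starting from 1 we can reach 1, 3, 4, 6, 8, 10, 11. That is one component of size 7.
The largest has 7 vertices.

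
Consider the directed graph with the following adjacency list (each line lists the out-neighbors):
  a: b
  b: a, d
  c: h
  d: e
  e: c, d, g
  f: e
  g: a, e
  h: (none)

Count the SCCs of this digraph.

{a, b, d, e, g} are all mutually reachable — one SCC of size 5.
{h} is an SCC by itself.
{f} is an SCC by itself.
{c} is an SCC by itself.
That gives 4 strongly connected components.

4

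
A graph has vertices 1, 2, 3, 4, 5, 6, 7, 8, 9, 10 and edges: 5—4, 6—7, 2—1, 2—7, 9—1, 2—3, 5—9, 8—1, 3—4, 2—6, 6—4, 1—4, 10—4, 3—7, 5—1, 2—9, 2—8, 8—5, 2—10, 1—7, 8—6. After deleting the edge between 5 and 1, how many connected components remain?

5 and 1 are still connected via 5-8-1, so the component count stays at 1.

1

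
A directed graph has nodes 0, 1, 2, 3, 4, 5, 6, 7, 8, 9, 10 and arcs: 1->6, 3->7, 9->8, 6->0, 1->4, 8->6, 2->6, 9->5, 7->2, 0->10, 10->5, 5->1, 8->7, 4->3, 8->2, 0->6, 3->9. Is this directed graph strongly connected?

Yes

From 2 we can reach every vertex (0, 1, 2, 3, 4, 5, 6, 7, 8, 9, 10), and every vertex can reach 2 (0, 1, 2, 3, 4, 5, 6, 7, 8, 9, 10). So the whole graph is one strongly connected component.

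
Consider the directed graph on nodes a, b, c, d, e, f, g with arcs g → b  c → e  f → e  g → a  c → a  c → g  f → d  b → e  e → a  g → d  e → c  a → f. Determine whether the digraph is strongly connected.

No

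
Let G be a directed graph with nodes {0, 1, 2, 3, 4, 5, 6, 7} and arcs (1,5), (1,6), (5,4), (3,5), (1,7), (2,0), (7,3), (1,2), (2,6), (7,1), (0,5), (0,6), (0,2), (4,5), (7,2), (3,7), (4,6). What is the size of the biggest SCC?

3

{1, 3, 7} are all mutually reachable — one SCC of size 3.
{0, 2} are all mutually reachable — one SCC of size 2.
{4, 5} are all mutually reachable — one SCC of size 2.
{6} is an SCC by itself.
The largest has 3 vertices.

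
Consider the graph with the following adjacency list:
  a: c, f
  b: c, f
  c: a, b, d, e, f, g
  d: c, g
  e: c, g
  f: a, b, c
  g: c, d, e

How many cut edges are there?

0

The edges on the cycle c-d-g-c are not bridges since each lies on that cycle.
Every edge lies on some cycle, so there are no bridges.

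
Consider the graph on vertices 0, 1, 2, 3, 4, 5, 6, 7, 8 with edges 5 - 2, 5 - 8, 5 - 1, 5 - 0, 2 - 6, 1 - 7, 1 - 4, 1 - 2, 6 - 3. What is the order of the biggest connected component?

9

Starting from 0 we can reach 0, 1, 2, 3, 4, 5, 6, 7, 8. That is one component of size 9.
The largest has 9 vertices.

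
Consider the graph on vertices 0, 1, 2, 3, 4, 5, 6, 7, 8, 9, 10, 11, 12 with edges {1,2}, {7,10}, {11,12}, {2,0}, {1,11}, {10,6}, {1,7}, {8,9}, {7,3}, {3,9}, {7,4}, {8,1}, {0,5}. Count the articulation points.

6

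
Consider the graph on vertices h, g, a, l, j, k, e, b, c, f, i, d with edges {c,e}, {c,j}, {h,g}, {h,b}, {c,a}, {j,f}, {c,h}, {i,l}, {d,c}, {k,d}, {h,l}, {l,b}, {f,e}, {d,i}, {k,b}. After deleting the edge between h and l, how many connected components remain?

h and l are still connected via h-b-l, so the component count stays at 1.

1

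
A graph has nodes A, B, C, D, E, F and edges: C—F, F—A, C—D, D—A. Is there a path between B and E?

The component containing B is {B}, and E is not in it.

No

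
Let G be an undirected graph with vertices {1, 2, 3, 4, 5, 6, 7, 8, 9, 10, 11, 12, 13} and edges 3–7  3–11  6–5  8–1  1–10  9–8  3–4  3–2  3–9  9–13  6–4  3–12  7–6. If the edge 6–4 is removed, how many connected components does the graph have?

6 and 4 are still connected via 6-7-3-4, so the component count stays at 1.

1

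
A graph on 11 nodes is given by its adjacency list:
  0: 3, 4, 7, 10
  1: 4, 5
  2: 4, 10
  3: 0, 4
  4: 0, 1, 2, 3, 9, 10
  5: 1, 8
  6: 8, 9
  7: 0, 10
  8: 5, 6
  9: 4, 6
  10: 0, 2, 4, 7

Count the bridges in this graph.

The edges on the cycle 4-9-6-8-5-1-4 are not bridges since each lies on that cycle.
Every edge lies on some cycle, so there are no bridges.

0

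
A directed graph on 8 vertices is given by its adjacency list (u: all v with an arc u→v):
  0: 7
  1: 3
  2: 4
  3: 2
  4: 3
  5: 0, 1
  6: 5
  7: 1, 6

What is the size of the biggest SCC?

4

{0, 5, 6, 7} are all mutually reachable — one SCC of size 4.
{2, 3, 4} are all mutually reachable — one SCC of size 3.
{1} is an SCC by itself.
The largest has 4 vertices.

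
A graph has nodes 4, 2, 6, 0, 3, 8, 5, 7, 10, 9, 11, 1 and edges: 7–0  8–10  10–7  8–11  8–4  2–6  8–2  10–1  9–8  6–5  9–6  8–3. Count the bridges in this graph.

The edges on the cycle 9-8-2-6-9 are not bridges since each lies on that cycle.
But removing 10–7 disconnects 10 from 7; removing 6–5 disconnects 6 from 5; removing 11–8 disconnects 11 from 8; removing 10–1 disconnects 10 from 1 — these are bridges.
In total 8 edges are bridges.

8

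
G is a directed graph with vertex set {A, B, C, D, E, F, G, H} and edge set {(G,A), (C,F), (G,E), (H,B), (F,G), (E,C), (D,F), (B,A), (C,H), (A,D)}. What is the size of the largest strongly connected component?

{A, B, C, D, E, F, G, H} are all mutually reachable — one SCC of size 8.
The largest has 8 vertices.

8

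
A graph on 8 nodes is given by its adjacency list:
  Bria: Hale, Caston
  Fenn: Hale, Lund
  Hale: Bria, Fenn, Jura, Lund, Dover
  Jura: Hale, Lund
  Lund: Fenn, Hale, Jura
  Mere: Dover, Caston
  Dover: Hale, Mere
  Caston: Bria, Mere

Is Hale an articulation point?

Deleting Hale raises the number of components from 1 to 2, so Hale is a cut vertex.

Yes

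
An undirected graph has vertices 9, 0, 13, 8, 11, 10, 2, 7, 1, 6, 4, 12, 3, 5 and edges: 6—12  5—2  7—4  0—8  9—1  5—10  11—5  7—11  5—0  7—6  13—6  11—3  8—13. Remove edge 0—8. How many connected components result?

2

0 and 8 are still connected via 0-5-11-7-6-13-8, so the component count stays at 2.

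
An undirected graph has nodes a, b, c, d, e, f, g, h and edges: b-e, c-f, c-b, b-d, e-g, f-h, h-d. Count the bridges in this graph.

2

The edges on the cycle c-f-h-d-b-c are not bridges since each lies on that cycle.
But removing e-g disconnects e from g; removing e-b disconnects e from b — these are bridges.
That makes 2 bridges.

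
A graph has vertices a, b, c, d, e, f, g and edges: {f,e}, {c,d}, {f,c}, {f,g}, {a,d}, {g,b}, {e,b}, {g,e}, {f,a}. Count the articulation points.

Removing f increases the component count from 1 to 2, so f is a cut vertex.
By contrast removing e leaves 1 component; it is not a cut vertex. No other vertex is a cut vertex either.

1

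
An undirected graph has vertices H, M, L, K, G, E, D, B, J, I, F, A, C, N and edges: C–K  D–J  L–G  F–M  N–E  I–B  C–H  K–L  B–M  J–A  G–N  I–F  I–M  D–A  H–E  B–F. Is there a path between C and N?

From C we can reach C, E, G, H, K, L, N, which includes N.

Yes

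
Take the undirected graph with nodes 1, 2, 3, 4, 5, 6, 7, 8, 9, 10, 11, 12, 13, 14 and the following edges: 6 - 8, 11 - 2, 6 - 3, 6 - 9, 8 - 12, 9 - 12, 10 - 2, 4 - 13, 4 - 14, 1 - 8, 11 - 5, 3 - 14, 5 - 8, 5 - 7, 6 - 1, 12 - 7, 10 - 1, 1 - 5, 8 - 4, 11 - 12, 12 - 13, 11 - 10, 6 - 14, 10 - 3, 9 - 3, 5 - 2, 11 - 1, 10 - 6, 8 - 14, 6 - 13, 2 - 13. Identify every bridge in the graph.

none

The edges on the cycle 6-1-5-8-4-13-6 are not bridges since each lies on that cycle.
Every edge lies on some cycle, so there are no bridges.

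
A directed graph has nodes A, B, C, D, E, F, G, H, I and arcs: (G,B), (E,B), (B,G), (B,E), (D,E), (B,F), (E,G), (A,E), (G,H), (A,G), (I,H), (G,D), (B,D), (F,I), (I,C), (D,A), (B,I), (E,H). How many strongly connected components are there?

5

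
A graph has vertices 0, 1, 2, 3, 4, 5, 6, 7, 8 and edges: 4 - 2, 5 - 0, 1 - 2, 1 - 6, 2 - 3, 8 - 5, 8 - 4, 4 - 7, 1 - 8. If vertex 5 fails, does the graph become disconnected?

Deleting 5 raises the number of components from 1 to 2, so 5 is a cut vertex.

Yes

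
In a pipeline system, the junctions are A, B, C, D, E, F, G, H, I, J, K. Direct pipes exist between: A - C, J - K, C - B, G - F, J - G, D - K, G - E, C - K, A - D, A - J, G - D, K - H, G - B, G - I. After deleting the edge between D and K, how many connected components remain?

1

D and K are still connected via D-A-J-K, so the component count stays at 1.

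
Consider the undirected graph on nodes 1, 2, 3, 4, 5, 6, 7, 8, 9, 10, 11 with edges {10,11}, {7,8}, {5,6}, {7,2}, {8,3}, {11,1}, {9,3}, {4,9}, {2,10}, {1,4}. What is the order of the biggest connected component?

Starting from 5 we can reach 5, 6. That is one component of size 2.
Starting from 1 we can reach 1, 2, 3, 4, 7, 8, 9, 10, 11. That is one component of size 9.
The largest has 9 vertices.

9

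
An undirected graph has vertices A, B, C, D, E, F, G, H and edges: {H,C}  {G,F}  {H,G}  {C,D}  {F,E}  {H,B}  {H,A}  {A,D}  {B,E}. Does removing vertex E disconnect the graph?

No

Deleting E leaves 1 component (was 1) (its neighbors B, F remain connected to each other), so E is not a cut vertex.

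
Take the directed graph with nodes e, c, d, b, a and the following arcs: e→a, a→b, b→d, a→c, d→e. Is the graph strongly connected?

No

There is no directed path from c to a, so the graph is not strongly connected.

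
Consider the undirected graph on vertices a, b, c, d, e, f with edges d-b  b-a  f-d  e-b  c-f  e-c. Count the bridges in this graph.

1

The edges on the cycle e-c-f-d-b-e are not bridges since each lies on that cycle.
But removing b-a disconnects b from a — this is a bridge.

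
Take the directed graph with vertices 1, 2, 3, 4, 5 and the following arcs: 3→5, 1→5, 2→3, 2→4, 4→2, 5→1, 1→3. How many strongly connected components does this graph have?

{1, 3, 5} are all mutually reachable — one SCC of size 3.
{2, 4} are all mutually reachable — one SCC of size 2.
That gives 2 strongly connected components.

2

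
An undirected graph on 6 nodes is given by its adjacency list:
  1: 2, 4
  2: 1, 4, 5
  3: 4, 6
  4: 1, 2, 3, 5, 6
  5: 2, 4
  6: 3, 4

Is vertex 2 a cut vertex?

Deleting 2 leaves 1 component (was 1) (its neighbors 1, 4, 5 remain connected to each other), so 2 is not a cut vertex.

No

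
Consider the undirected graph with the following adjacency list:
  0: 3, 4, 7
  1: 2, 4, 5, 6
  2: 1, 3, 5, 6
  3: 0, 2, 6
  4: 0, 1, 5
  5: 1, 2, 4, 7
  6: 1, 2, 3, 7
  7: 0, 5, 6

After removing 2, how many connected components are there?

With 2 gone, the remaining components are: {0, 1, 3, 4, 5, 6, 7}.
That is 1 component.

1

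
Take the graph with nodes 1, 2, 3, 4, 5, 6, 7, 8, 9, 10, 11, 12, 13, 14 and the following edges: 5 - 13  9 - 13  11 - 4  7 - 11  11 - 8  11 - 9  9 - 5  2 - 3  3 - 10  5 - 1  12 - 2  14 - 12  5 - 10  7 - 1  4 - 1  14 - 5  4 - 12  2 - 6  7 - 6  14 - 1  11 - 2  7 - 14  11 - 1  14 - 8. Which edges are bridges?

none

The edges on the cycle 7-11-9-13-5-14-7 are not bridges since each lies on that cycle.
Every edge lies on some cycle, so there are no bridges.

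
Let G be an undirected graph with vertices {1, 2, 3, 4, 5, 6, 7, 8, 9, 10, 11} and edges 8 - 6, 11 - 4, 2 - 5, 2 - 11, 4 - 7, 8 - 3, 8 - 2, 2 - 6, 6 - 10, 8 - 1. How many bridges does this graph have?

7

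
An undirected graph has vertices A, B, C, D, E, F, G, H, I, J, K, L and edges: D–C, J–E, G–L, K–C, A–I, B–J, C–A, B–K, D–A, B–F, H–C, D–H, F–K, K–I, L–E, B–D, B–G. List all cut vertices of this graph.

B

Removing B increases the component count from 1 to 2, so B is a cut vertex.
By contrast removing L leaves 1 component; it is not a cut vertex. No other vertex is a cut vertex either.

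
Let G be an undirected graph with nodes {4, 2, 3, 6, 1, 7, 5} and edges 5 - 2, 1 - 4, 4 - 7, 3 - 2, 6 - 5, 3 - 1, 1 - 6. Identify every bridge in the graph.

The edges on the cycle 3-1-6-5-2-3 are not bridges since each lies on that cycle.
But removing 4 - 7 disconnects 4 from 7; removing 1 - 4 disconnects 1 from 4 — these are bridges.

1-4, 4-7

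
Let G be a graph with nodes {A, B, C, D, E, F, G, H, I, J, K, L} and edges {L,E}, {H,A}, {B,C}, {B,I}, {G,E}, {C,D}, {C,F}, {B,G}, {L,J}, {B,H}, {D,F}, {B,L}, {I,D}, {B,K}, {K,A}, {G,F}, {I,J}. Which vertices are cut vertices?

B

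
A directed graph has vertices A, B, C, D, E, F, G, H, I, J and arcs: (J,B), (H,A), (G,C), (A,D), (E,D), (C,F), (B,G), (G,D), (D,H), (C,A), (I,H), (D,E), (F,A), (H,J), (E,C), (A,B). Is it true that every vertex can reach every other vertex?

No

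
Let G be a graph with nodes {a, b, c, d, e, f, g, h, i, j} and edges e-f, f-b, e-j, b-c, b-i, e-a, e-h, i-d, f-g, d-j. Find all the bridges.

a-e, b-c, e-h, f-g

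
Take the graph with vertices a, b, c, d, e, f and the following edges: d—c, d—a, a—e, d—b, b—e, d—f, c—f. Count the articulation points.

Removing d increases the component count from 1 to 2, so d is a cut vertex.
By contrast removing a leaves 1 component; it is not a cut vertex. No other vertex is a cut vertex either.

1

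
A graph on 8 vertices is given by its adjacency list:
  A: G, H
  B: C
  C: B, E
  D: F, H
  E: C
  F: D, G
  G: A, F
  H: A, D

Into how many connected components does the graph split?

2

Starting from B we can reach B, C, E. That is one component of size 3.
Starting from A we can reach A, D, F, G, H. That is one component of size 5.
Total: 2 components.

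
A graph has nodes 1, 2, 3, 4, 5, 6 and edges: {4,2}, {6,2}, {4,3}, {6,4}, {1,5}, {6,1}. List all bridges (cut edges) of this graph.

The edges on the cycle 6-4-2-6 are not bridges since each lies on that cycle.
But removing 4—3 disconnects 4 from 3; removing 1—5 disconnects 1 from 5; removing 6—1 disconnects 6 from 1 — these are bridges.

1-5, 1-6, 3-4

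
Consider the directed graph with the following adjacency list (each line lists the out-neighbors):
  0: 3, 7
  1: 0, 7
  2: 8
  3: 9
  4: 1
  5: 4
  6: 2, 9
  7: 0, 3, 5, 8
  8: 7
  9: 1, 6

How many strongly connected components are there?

1

{0, 1, 2, 3, 4, 5, 6, 7, 8, 9} are all mutually reachable — one SCC of size 10.
That gives 1 strongly connected component.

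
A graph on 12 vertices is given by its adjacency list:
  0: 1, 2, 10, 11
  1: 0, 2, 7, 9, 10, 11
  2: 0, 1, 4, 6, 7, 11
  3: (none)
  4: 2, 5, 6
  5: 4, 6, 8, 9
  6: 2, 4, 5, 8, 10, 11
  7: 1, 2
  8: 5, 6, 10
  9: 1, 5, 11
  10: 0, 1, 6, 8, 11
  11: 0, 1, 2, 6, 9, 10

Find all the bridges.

The edges on the cycle 11-9-1-7-2-11 are not bridges since each lies on that cycle.
Every edge lies on some cycle, so there are no bridges.

none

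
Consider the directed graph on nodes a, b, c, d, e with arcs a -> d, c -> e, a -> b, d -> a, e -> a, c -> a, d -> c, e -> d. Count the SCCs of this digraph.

2

{a, c, d, e} are all mutually reachable — one SCC of size 4.
{b} is an SCC by itself.
That gives 2 strongly connected components.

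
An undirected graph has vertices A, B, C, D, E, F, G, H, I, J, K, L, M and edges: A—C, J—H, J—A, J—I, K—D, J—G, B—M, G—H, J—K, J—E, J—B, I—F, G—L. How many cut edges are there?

10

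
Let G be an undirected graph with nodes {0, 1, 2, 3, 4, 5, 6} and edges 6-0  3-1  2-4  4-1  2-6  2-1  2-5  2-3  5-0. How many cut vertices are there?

Removing 2 increases the component count from 1 to 2, so 2 is a cut vertex.
By contrast removing 5 leaves 1 component; it is not a cut vertex. No other vertex is a cut vertex either.

1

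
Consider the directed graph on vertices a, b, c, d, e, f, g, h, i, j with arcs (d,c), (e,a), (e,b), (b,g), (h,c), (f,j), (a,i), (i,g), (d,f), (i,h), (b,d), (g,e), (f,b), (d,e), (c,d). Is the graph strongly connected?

No

There is no directed path from j to e, so the graph is not strongly connected.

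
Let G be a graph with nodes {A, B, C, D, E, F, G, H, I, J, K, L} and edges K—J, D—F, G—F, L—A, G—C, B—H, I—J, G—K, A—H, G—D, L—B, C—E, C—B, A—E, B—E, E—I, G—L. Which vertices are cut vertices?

G

Removing G increases the component count from 1 to 2, so G is a cut vertex.
By contrast removing E leaves 1 component; it is not a cut vertex. No other vertex is a cut vertex either.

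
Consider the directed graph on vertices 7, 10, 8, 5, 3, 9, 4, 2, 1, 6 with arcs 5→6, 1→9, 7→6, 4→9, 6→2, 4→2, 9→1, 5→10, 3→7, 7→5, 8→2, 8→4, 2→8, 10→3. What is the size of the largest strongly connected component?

{3, 5, 7, 10} are all mutually reachable — one SCC of size 4.
{2, 4, 8} are all mutually reachable — one SCC of size 3.
{1, 9} are all mutually reachable — one SCC of size 2.
{6} is an SCC by itself.
The largest has 4 vertices.

4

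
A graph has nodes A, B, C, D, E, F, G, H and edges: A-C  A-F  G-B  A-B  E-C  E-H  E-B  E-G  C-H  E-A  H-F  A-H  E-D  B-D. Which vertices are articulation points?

none

Removing G, for instance, still leaves 1 component. No single vertex removal increases the component count — the graph has no articulation points.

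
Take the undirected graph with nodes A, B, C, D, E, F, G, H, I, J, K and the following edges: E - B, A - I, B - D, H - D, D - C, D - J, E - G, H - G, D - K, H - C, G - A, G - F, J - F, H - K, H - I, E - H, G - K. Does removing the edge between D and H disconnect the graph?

After removing D - H, the path D-K-H still connects them, so the edge is not a bridge.

No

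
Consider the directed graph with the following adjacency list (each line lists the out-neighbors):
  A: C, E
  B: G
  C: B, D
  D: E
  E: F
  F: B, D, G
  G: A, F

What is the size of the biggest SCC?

{A, B, C, D, E, F, G} are all mutually reachable — one SCC of size 7.
The largest has 7 vertices.

7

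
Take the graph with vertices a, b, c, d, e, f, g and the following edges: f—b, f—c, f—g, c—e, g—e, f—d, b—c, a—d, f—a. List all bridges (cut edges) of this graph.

The edges on the cycle f-a-d-f are not bridges since each lies on that cycle.
Every edge lies on some cycle, so there are no bridges.

none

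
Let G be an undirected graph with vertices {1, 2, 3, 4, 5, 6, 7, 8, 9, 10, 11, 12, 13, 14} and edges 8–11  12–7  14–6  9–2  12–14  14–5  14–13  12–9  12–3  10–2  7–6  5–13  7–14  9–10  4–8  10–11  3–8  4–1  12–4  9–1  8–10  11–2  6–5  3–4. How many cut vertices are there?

Removing 12 increases the component count from 1 to 2, so 12 is a cut vertex.
By contrast removing 10 leaves 1 component; it is not a cut vertex. No other vertex is a cut vertex either.

1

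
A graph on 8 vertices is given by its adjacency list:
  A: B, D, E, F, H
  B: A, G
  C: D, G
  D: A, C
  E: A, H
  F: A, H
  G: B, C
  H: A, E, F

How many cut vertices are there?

1

Removing A increases the component count from 1 to 2, so A is a cut vertex.
By contrast removing F leaves 1 component; it is not a cut vertex. No other vertex is a cut vertex either.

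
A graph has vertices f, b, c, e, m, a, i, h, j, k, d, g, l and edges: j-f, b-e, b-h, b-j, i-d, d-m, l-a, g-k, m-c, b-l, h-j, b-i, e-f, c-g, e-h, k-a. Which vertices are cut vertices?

b

Removing b increases the component count from 1 to 2, so b is a cut vertex.
By contrast removing l leaves 1 component; it is not a cut vertex. No other vertex is a cut vertex either.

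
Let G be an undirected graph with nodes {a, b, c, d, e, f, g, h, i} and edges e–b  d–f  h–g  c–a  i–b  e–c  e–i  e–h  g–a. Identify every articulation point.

Removing e increases the component count from 2 to 3, so e is a cut vertex.
By contrast removing f leaves 2 components; it is not a cut vertex. No other vertex is a cut vertex either.

e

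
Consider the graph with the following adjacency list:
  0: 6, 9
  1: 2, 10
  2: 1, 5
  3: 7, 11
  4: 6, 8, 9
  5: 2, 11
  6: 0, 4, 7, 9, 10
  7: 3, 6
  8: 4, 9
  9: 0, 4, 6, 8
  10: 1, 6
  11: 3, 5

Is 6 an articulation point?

Yes

Deleting 6 raises the number of components from 1 to 2, so 6 is a cut vertex.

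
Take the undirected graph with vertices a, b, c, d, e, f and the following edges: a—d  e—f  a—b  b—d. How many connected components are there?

3

c is isolated — a component by itself.
Starting from e we can reach e, f. That is one component of size 2.
Starting from a we can reach a, b, d. That is one component of size 3.
Total: 3 components.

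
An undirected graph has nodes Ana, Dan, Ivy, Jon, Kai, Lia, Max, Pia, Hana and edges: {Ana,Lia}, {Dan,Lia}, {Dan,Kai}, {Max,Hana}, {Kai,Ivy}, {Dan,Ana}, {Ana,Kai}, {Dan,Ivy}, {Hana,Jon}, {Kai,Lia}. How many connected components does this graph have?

3

Pia is isolated — a component by itself.
Starting from Jon we can reach Jon, Max, Hana. That is one component of size 3.
Starting from Ana we can reach Ana, Dan, Ivy, Kai, Lia. That is one component of size 5.
Total: 3 components.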